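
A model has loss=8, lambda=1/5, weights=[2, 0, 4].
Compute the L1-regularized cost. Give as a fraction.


L1 norm = sum(|w|) = 6. J = 8 + 1/5 * 6 = 46/5.

46/5


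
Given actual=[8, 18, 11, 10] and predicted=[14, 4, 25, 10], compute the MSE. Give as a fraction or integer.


MSE = (1/4) * ((8-14)^2=36 + (18-4)^2=196 + (11-25)^2=196 + (10-10)^2=0). Sum = 428. MSE = 107.

107


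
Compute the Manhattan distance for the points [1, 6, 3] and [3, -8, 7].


d = sum of absolute differences: |1-3|=2 + |6--8|=14 + |3-7|=4 = 20.

20


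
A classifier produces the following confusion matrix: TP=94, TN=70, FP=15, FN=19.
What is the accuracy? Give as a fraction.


Accuracy = (TP + TN) / (TP + TN + FP + FN) = (94 + 70) / 198 = 82/99.

82/99


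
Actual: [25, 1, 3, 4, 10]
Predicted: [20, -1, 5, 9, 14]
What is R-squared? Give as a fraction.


Mean(y) = 43/5. SS_res = 74. SS_tot = 1906/5. R^2 = 1 - 74/(1906/5) = 768/953.

768/953


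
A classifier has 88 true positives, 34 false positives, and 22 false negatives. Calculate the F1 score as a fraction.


Precision = 88/122 = 44/61. Recall = 88/110 = 4/5. F1 = 2*P*R/(P+R) = 22/29.

22/29


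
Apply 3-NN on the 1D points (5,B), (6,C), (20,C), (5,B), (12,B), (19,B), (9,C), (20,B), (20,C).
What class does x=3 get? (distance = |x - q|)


Distances: |5-3|=2, |6-3|=3, |20-3|=17, |5-3|=2, |12-3|=9, |19-3|=16, |9-3|=6, |20-3|=17, |20-3|=17. 3 nearest: (5,B), (5,B), (6,C). Counts: {'B': 2, 'C': 1}. Majority class: B.

B


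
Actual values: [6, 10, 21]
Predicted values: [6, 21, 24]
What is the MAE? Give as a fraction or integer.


MAE = (1/3) * (|6-6|=0 + |10-21|=11 + |21-24|=3). Sum = 14. MAE = 14/3.

14/3


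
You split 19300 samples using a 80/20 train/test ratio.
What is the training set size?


Test set = 19300 * 20% = 3860. Training set = 19300 - 3860 = 15440.

15440


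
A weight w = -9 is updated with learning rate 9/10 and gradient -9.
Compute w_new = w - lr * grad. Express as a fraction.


w_new = -9 - 9/10 * -9 = -9 - -81/10 = -9/10.

-9/10


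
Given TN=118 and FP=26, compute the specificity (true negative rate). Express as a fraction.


Specificity = TN / (TN + FP) = 118 / 144 = 59/72.

59/72


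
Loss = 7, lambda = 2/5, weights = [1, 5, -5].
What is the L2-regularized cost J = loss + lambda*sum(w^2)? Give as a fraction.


L2 sq norm = sum(w^2) = 51. J = 7 + 2/5 * 51 = 137/5.

137/5


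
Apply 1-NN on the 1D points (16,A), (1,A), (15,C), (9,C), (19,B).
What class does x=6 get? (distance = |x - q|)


Distances: |16-6|=10, |1-6|=5, |15-6|=9, |9-6|=3, |19-6|=13. 1 nearest: (9,C). Counts: {'C': 1}. Majority class: C.

C


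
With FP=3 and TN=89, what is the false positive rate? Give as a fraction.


FPR = FP / (FP + TN) = 3 / 92 = 3/92.

3/92


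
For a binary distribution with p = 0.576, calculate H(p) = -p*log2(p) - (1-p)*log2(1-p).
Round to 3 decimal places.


H = -0.576*log2(0.576) - 0.424*log2(0.424) = 0.983.

0.983


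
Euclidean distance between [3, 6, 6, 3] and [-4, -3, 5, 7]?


d = sqrt(sum of squared differences). (3--4)^2=49, (6--3)^2=81, (6-5)^2=1, (3-7)^2=16. Sum = 147.

sqrt(147)


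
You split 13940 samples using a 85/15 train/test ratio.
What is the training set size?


Test set = 13940 * 15% = 2091. Training set = 13940 - 2091 = 11849.

11849


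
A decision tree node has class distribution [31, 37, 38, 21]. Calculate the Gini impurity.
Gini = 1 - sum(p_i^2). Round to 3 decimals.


Total = 127. Proportions: 31/127, 37/127, 38/127, 21/127. sum(p_i^2) = 0.2613. Gini = 1 - 0.2613 = 0.7387, which rounds to 0.739.

0.739


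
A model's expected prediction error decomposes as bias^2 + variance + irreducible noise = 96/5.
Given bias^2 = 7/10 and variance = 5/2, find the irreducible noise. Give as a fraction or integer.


Total error = bias^2 + variance + irreducible noise. So irreducible noise = 96/5 - 7/10 - 5/2 = 16.

16


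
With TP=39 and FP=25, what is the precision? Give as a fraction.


Precision = TP / (TP + FP) = 39 / 64 = 39/64.

39/64


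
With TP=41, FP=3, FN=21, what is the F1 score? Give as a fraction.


Precision = 41/44 = 41/44. Recall = 41/62 = 41/62. F1 = 2*P*R/(P+R) = 41/53.

41/53


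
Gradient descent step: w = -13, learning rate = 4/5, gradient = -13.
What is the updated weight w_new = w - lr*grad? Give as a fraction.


w_new = -13 - 4/5 * -13 = -13 - -52/5 = -13/5.

-13/5


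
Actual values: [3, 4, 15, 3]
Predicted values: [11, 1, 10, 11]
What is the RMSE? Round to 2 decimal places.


MSE = 40.5000. RMSE = sqrt(40.5000) = 6.36.

6.36


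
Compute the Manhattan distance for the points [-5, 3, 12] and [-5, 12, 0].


d = sum of absolute differences: |-5--5|=0 + |3-12|=9 + |12-0|=12 = 21.

21


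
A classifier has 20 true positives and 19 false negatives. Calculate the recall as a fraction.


Recall = TP / (TP + FN) = 20 / 39 = 20/39.

20/39


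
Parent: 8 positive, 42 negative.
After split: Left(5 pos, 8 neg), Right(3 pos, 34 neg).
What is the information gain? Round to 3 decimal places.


H(parent) = 0.6343. H(left) = 0.9612, H(right) = 0.4060. Weighted = (13/50)*0.9612 + (37/50)*0.4060 = 0.5504. IG = 0.6343 - 0.5504 = 0.0839, which rounds to 0.084.

0.084


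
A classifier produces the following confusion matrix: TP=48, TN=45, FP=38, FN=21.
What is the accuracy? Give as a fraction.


Accuracy = (TP + TN) / (TP + TN + FP + FN) = (48 + 45) / 152 = 93/152.

93/152


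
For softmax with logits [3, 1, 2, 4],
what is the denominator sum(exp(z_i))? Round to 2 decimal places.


Denom = e^3=20.0855 + e^1=2.7183 + e^2=7.3891 + e^4=54.5982. Sum = 84.7911, which rounds to 84.79.

84.79


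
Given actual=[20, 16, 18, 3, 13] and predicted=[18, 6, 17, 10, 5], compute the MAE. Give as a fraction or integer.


MAE = (1/5) * (|20-18|=2 + |16-6|=10 + |18-17|=1 + |3-10|=7 + |13-5|=8). Sum = 28. MAE = 28/5.

28/5


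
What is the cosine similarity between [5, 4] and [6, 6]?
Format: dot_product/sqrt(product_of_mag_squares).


dot = 54. |a|^2 = 41, |b|^2 = 72. cos = 54/sqrt(2952).

54/sqrt(2952)


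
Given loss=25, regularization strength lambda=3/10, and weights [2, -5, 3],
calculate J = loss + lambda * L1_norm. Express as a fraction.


L1 norm = sum(|w|) = 10. J = 25 + 3/10 * 10 = 28.

28


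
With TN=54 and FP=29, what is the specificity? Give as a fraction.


Specificity = TN / (TN + FP) = 54 / 83 = 54/83.

54/83


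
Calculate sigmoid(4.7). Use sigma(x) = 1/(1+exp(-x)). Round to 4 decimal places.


sigma(4.7) = 1/(1+e^(-4.7)) = 1/(1+0.009095) = 1/1.009095 = 0.9910.

0.9910


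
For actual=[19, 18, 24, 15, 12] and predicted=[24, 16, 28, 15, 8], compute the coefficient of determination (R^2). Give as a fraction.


Mean(y) = 88/5. SS_res = 61. SS_tot = 406/5. R^2 = 1 - 61/(406/5) = 101/406.

101/406


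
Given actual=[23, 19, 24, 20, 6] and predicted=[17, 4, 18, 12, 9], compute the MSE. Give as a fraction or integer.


MSE = (1/5) * ((23-17)^2=36 + (19-4)^2=225 + (24-18)^2=36 + (20-12)^2=64 + (6-9)^2=9). Sum = 370. MSE = 74.

74


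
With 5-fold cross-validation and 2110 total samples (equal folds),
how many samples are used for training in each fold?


Each validation fold has 2110/5 = 422 samples. Training set = 2110 - 422 = 1688.

1688


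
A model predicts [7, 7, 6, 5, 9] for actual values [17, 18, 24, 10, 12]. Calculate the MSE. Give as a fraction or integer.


MSE = (1/5) * ((17-7)^2=100 + (18-7)^2=121 + (24-6)^2=324 + (10-5)^2=25 + (12-9)^2=9). Sum = 579. MSE = 579/5.

579/5


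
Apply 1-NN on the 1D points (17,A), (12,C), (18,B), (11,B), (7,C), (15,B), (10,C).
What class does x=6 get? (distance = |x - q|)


Distances: |17-6|=11, |12-6|=6, |18-6|=12, |11-6|=5, |7-6|=1, |15-6|=9, |10-6|=4. 1 nearest: (7,C). Counts: {'C': 1}. Majority class: C.

C


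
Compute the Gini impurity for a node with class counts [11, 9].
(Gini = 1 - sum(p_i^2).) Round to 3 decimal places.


Total = 20. Proportions: 11/20, 9/20. sum(p_i^2) = 0.5050. Gini = 1 - 0.5050 = 0.4950, which rounds to 0.495.

0.495


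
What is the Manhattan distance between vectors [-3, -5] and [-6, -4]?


d = sum of absolute differences: |-3--6|=3 + |-5--4|=1 = 4.

4


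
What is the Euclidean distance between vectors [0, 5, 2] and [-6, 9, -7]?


d = sqrt(sum of squared differences). (0--6)^2=36, (5-9)^2=16, (2--7)^2=81. Sum = 133.

sqrt(133)


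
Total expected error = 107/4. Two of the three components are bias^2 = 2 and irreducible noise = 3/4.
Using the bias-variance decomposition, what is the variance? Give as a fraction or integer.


Total error = bias^2 + variance + irreducible noise. So variance = 107/4 - 2 - 3/4 = 24.

24


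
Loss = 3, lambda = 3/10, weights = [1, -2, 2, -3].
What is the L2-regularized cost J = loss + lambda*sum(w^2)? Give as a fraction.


L2 sq norm = sum(w^2) = 18. J = 3 + 3/10 * 18 = 42/5.

42/5


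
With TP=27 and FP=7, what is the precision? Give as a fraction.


Precision = TP / (TP + FP) = 27 / 34 = 27/34.

27/34


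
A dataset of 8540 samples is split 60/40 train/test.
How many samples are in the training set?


Test set = 8540 * 40% = 3416. Training set = 8540 - 3416 = 5124.

5124


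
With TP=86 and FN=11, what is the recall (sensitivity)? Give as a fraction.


Recall = TP / (TP + FN) = 86 / 97 = 86/97.

86/97


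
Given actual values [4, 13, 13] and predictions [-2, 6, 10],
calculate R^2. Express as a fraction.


Mean(y) = 10. SS_res = 94. SS_tot = 54. R^2 = 1 - 94/(54) = -20/27.

-20/27


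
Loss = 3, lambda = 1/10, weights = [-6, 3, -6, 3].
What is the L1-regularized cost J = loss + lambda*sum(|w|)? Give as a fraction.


L1 norm = sum(|w|) = 18. J = 3 + 1/10 * 18 = 24/5.

24/5


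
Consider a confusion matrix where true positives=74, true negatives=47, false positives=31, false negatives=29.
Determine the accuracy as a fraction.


Accuracy = (TP + TN) / (TP + TN + FP + FN) = (74 + 47) / 181 = 121/181.

121/181


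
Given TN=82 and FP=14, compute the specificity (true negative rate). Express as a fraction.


Specificity = TN / (TN + FP) = 82 / 96 = 41/48.

41/48


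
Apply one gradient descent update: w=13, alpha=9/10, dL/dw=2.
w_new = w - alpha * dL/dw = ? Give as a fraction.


w_new = 13 - 9/10 * 2 = 13 - 9/5 = 56/5.

56/5


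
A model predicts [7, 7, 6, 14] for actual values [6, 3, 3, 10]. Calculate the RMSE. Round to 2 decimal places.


MSE = 10.5000. RMSE = sqrt(10.5000) = 3.24.

3.24


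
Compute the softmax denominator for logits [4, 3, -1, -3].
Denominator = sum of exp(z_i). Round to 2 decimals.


Denom = e^4=54.5982 + e^3=20.0855 + e^-1=0.3679 + e^-3=0.0498. Sum = 75.1014, which rounds to 75.10.

75.10


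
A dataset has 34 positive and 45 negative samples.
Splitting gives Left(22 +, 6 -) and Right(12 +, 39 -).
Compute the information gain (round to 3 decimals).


H(parent) = 0.9860. H(left) = 0.7496, H(right) = 0.7871. Weighted = (28/79)*0.7496 + (51/79)*0.7871 = 0.7738. IG = 0.9860 - 0.7738 = 0.2122, which rounds to 0.212.

0.212


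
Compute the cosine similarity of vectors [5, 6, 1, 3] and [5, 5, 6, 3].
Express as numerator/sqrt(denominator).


dot = 70. |a|^2 = 71, |b|^2 = 95. cos = 70/sqrt(6745).

70/sqrt(6745)


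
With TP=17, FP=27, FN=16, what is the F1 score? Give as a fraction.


Precision = 17/44 = 17/44. Recall = 17/33 = 17/33. F1 = 2*P*R/(P+R) = 34/77.

34/77


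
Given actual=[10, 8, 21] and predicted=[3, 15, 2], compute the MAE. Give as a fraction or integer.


MAE = (1/3) * (|10-3|=7 + |8-15|=7 + |21-2|=19). Sum = 33. MAE = 11.

11


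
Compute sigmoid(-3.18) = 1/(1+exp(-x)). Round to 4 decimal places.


sigma(-3.18) = 1/(1+e^(3.18)) = 1/(1+24.046754) = 1/25.046754 = 0.0399.

0.0399


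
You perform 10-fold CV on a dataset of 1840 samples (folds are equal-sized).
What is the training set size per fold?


Each validation fold has 1840/10 = 184 samples. Training set = 1840 - 184 = 1656.

1656


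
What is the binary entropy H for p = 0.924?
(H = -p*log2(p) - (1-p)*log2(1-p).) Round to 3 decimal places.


H = -0.924*log2(0.924) - 0.076*log2(0.076) = 0.388.

0.388


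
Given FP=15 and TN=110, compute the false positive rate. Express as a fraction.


FPR = FP / (FP + TN) = 15 / 125 = 3/25.

3/25


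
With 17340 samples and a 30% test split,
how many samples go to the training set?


Test set = 17340 * 30% = 5202. Training set = 17340 - 5202 = 12138.

12138


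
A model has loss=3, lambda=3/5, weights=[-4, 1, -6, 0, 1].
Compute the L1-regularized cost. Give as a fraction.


L1 norm = sum(|w|) = 12. J = 3 + 3/5 * 12 = 51/5.

51/5


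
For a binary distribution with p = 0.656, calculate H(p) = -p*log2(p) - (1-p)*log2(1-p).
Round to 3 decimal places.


H = -0.656*log2(0.656) - 0.344*log2(0.344) = 0.929.

0.929


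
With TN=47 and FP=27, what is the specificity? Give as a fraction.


Specificity = TN / (TN + FP) = 47 / 74 = 47/74.

47/74


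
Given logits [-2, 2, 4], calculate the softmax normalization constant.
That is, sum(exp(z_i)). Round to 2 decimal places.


Denom = e^-2=0.1353 + e^2=7.3891 + e^4=54.5982. Sum = 62.1226, which rounds to 62.12.

62.12


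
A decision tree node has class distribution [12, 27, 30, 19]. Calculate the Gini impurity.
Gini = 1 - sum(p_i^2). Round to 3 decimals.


Total = 88. Proportions: 12/88, 27/88, 30/88, 19/88. sum(p_i^2) = 0.2756. Gini = 1 - 0.2756 = 0.7244, which rounds to 0.724.

0.724


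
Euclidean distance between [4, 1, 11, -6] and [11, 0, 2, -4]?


d = sqrt(sum of squared differences). (4-11)^2=49, (1-0)^2=1, (11-2)^2=81, (-6--4)^2=4. Sum = 135.

sqrt(135)


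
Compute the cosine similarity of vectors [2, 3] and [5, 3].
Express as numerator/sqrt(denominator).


dot = 19. |a|^2 = 13, |b|^2 = 34. cos = 19/sqrt(442).

19/sqrt(442)


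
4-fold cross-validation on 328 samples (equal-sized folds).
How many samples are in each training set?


Each validation fold has 328/4 = 82 samples. Training set = 328 - 82 = 246.

246


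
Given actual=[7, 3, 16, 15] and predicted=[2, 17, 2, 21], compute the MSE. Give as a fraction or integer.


MSE = (1/4) * ((7-2)^2=25 + (3-17)^2=196 + (16-2)^2=196 + (15-21)^2=36). Sum = 453. MSE = 453/4.

453/4


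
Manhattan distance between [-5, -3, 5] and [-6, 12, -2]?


d = sum of absolute differences: |-5--6|=1 + |-3-12|=15 + |5--2|=7 = 23.

23


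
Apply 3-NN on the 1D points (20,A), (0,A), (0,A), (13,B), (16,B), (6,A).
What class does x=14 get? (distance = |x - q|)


Distances: |20-14|=6, |0-14|=14, |0-14|=14, |13-14|=1, |16-14|=2, |6-14|=8. 3 nearest: (13,B), (16,B), (20,A). Counts: {'B': 2, 'A': 1}. Majority class: B.

B


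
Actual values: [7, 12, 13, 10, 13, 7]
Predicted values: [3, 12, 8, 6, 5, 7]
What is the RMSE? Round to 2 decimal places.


MSE = 20.1667. RMSE = sqrt(20.1667) = 4.49.

4.49


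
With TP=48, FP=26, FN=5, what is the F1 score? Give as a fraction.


Precision = 48/74 = 24/37. Recall = 48/53 = 48/53. F1 = 2*P*R/(P+R) = 96/127.

96/127


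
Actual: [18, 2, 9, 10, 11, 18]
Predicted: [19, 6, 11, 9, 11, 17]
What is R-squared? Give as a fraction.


Mean(y) = 34/3. SS_res = 23. SS_tot = 550/3. R^2 = 1 - 23/(550/3) = 481/550.

481/550


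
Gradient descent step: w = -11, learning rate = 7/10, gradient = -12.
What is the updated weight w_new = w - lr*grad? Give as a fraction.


w_new = -11 - 7/10 * -12 = -11 - -42/5 = -13/5.

-13/5


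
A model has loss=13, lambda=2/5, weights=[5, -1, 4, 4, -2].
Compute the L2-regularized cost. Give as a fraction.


L2 sq norm = sum(w^2) = 62. J = 13 + 2/5 * 62 = 189/5.

189/5


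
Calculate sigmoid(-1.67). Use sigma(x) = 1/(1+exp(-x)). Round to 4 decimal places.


sigma(-1.67) = 1/(1+e^(1.67)) = 1/(1+5.312168) = 1/6.312168 = 0.1584.

0.1584


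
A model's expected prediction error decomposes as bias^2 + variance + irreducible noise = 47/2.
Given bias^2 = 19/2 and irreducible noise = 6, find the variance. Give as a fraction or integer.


Total error = bias^2 + variance + irreducible noise. So variance = 47/2 - 19/2 - 6 = 8.

8


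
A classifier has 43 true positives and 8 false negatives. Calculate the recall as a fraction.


Recall = TP / (TP + FN) = 43 / 51 = 43/51.

43/51


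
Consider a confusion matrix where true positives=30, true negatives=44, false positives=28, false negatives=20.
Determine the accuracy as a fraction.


Accuracy = (TP + TN) / (TP + TN + FP + FN) = (30 + 44) / 122 = 37/61.

37/61


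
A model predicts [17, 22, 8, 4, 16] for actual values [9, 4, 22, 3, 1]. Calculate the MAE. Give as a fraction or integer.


MAE = (1/5) * (|9-17|=8 + |4-22|=18 + |22-8|=14 + |3-4|=1 + |1-16|=15). Sum = 56. MAE = 56/5.

56/5


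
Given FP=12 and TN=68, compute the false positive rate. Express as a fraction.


FPR = FP / (FP + TN) = 12 / 80 = 3/20.

3/20


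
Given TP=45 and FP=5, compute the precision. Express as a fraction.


Precision = TP / (TP + FP) = 45 / 50 = 9/10.

9/10


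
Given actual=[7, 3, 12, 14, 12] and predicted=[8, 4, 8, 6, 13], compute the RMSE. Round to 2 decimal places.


MSE = 16.6000. RMSE = sqrt(16.6000) = 4.07.

4.07


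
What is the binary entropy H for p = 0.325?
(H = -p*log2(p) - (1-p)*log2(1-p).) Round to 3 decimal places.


H = -0.325*log2(0.325) - 0.675*log2(0.675) = 0.910.

0.910


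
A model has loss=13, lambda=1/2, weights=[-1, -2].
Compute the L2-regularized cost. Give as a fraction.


L2 sq norm = sum(w^2) = 5. J = 13 + 1/2 * 5 = 31/2.

31/2


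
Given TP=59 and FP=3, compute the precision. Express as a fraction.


Precision = TP / (TP + FP) = 59 / 62 = 59/62.

59/62


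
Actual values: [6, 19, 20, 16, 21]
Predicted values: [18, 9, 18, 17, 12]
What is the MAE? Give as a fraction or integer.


MAE = (1/5) * (|6-18|=12 + |19-9|=10 + |20-18|=2 + |16-17|=1 + |21-12|=9). Sum = 34. MAE = 34/5.

34/5


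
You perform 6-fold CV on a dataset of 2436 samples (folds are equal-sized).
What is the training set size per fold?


Each validation fold has 2436/6 = 406 samples. Training set = 2436 - 406 = 2030.

2030


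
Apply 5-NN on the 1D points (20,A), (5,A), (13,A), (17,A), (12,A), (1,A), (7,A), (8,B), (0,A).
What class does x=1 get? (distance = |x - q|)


Distances: |20-1|=19, |5-1|=4, |13-1|=12, |17-1|=16, |12-1|=11, |1-1|=0, |7-1|=6, |8-1|=7, |0-1|=1. 5 nearest: (1,A), (0,A), (5,A), (7,A), (8,B). Counts: {'A': 4, 'B': 1}. Majority class: A.

A


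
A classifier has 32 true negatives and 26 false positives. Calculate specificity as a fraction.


Specificity = TN / (TN + FP) = 32 / 58 = 16/29.

16/29


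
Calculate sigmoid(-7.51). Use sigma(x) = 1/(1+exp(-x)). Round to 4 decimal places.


sigma(-7.51) = 1/(1+e^(7.51)) = 1/(1+1826.213543) = 1/1827.213543 = 0.0005.

0.0005


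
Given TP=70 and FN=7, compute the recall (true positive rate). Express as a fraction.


Recall = TP / (TP + FN) = 70 / 77 = 10/11.

10/11


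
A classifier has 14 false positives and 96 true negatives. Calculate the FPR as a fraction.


FPR = FP / (FP + TN) = 14 / 110 = 7/55.

7/55


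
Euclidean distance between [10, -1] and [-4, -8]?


d = sqrt(sum of squared differences). (10--4)^2=196, (-1--8)^2=49. Sum = 245.

sqrt(245)


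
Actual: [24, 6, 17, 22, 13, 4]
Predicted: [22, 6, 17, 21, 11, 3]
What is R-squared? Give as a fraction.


Mean(y) = 43/3. SS_res = 10. SS_tot = 1012/3. R^2 = 1 - 10/(1012/3) = 491/506.

491/506


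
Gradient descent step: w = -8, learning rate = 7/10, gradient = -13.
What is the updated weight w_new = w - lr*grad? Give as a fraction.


w_new = -8 - 7/10 * -13 = -8 - -91/10 = 11/10.

11/10


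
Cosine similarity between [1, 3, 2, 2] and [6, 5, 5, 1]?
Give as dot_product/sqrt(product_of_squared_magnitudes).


dot = 33. |a|^2 = 18, |b|^2 = 87. cos = 33/sqrt(1566).

33/sqrt(1566)


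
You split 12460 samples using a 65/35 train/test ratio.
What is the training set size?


Test set = 12460 * 35% = 4361. Training set = 12460 - 4361 = 8099.

8099


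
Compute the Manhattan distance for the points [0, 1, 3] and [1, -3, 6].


d = sum of absolute differences: |0-1|=1 + |1--3|=4 + |3-6|=3 = 8.

8


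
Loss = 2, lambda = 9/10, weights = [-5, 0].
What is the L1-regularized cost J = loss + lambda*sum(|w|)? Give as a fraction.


L1 norm = sum(|w|) = 5. J = 2 + 9/10 * 5 = 13/2.

13/2


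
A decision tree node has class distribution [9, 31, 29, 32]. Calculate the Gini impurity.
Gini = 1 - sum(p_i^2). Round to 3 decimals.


Total = 101. Proportions: 9/101, 31/101, 29/101, 32/101. sum(p_i^2) = 0.2850. Gini = 1 - 0.2850 = 0.7150, which rounds to 0.715.

0.715


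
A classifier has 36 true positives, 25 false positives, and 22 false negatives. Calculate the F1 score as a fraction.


Precision = 36/61 = 36/61. Recall = 36/58 = 18/29. F1 = 2*P*R/(P+R) = 72/119.

72/119


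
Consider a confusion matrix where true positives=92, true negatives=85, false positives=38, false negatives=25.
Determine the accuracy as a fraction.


Accuracy = (TP + TN) / (TP + TN + FP + FN) = (92 + 85) / 240 = 59/80.

59/80


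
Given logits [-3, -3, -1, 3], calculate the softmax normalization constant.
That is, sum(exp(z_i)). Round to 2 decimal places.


Denom = e^-3=0.0498 + e^-3=0.0498 + e^-1=0.3679 + e^3=20.0855. Sum = 20.5530, which rounds to 20.55.

20.55


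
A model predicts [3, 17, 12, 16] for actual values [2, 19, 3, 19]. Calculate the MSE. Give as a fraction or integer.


MSE = (1/4) * ((2-3)^2=1 + (19-17)^2=4 + (3-12)^2=81 + (19-16)^2=9). Sum = 95. MSE = 95/4.

95/4


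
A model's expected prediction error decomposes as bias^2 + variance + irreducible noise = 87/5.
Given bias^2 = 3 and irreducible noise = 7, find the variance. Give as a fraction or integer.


Total error = bias^2 + variance + irreducible noise. So variance = 87/5 - 3 - 7 = 37/5.

37/5


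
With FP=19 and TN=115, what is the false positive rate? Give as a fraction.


FPR = FP / (FP + TN) = 19 / 134 = 19/134.

19/134


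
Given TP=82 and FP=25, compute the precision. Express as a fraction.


Precision = TP / (TP + FP) = 82 / 107 = 82/107.

82/107


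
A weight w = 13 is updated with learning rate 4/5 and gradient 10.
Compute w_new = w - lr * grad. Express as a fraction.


w_new = 13 - 4/5 * 10 = 13 - 8 = 5.

5


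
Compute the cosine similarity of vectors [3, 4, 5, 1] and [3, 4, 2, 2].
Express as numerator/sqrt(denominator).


dot = 37. |a|^2 = 51, |b|^2 = 33. cos = 37/sqrt(1683).

37/sqrt(1683)


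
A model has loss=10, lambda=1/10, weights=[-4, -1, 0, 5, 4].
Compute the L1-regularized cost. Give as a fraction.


L1 norm = sum(|w|) = 14. J = 10 + 1/10 * 14 = 57/5.

57/5


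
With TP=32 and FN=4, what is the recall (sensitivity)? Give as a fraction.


Recall = TP / (TP + FN) = 32 / 36 = 8/9.

8/9


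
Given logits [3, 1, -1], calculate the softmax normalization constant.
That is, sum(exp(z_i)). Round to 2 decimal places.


Denom = e^3=20.0855 + e^1=2.7183 + e^-1=0.3679. Sum = 23.1717, which rounds to 23.17.

23.17


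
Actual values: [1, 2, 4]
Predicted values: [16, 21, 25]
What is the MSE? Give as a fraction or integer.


MSE = (1/3) * ((1-16)^2=225 + (2-21)^2=361 + (4-25)^2=441). Sum = 1027. MSE = 1027/3.

1027/3


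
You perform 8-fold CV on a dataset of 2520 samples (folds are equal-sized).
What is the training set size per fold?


Each validation fold has 2520/8 = 315 samples. Training set = 2520 - 315 = 2205.

2205


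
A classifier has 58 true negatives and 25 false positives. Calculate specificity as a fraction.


Specificity = TN / (TN + FP) = 58 / 83 = 58/83.

58/83


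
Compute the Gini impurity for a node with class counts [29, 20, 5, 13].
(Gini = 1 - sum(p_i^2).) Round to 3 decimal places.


Total = 67. Proportions: 29/67, 20/67, 5/67, 13/67. sum(p_i^2) = 0.3197. Gini = 1 - 0.3197 = 0.6803, which rounds to 0.680.

0.680


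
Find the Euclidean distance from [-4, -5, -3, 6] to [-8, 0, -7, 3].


d = sqrt(sum of squared differences). (-4--8)^2=16, (-5-0)^2=25, (-3--7)^2=16, (6-3)^2=9. Sum = 66.

sqrt(66)


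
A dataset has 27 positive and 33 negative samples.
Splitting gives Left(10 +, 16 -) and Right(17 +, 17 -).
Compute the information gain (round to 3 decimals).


H(parent) = 0.9928. H(left) = 0.9612, H(right) = 1.0000. Weighted = (26/60)*0.9612 + (34/60)*1.0000 = 0.9832. IG = 0.9928 - 0.9832 = 0.0096, which rounds to 0.010.

0.010


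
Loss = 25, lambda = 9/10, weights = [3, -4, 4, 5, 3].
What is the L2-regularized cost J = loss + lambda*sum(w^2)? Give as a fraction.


L2 sq norm = sum(w^2) = 75. J = 25 + 9/10 * 75 = 185/2.

185/2


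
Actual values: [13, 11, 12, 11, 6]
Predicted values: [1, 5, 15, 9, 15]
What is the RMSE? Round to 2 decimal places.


MSE = 54.8000. RMSE = sqrt(54.8000) = 7.40.

7.40


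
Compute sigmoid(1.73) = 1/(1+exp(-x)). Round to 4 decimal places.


sigma(1.73) = 1/(1+e^(-1.73)) = 1/(1+0.177284) = 1/1.177284 = 0.8494.

0.8494


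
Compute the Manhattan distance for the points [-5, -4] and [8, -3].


d = sum of absolute differences: |-5-8|=13 + |-4--3|=1 = 14.

14


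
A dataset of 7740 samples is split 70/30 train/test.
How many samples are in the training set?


Test set = 7740 * 30% = 2322. Training set = 7740 - 2322 = 5418.

5418


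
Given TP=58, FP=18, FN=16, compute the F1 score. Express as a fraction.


Precision = 58/76 = 29/38. Recall = 58/74 = 29/37. F1 = 2*P*R/(P+R) = 58/75.

58/75


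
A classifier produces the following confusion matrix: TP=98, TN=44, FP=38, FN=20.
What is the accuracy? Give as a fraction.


Accuracy = (TP + TN) / (TP + TN + FP + FN) = (98 + 44) / 200 = 71/100.

71/100


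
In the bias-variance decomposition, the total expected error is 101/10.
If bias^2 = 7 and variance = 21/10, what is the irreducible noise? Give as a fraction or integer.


Total error = bias^2 + variance + irreducible noise. So irreducible noise = 101/10 - 7 - 21/10 = 1.

1


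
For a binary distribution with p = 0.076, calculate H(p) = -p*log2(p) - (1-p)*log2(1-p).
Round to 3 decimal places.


H = -0.076*log2(0.076) - 0.924*log2(0.924) = 0.388.

0.388


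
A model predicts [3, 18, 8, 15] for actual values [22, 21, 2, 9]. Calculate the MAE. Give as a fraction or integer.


MAE = (1/4) * (|22-3|=19 + |21-18|=3 + |2-8|=6 + |9-15|=6). Sum = 34. MAE = 17/2.

17/2


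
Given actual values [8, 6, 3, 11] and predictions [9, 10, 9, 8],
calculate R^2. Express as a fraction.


Mean(y) = 7. SS_res = 62. SS_tot = 34. R^2 = 1 - 62/(34) = -14/17.

-14/17


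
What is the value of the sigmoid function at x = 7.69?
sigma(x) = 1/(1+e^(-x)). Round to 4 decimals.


sigma(7.69) = 1/(1+e^(-7.69)) = 1/(1+0.000457) = 1/1.000457 = 0.9995.

0.9995


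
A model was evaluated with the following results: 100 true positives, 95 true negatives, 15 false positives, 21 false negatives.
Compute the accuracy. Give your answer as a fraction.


Accuracy = (TP + TN) / (TP + TN + FP + FN) = (100 + 95) / 231 = 65/77.

65/77


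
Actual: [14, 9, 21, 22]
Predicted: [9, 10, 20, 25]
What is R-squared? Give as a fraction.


Mean(y) = 33/2. SS_res = 36. SS_tot = 113. R^2 = 1 - 36/(113) = 77/113.

77/113


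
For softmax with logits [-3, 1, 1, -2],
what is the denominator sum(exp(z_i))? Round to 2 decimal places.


Denom = e^-3=0.0498 + e^1=2.7183 + e^1=2.7183 + e^-2=0.1353. Sum = 5.6217, which rounds to 5.62.

5.62


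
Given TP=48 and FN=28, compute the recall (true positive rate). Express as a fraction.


Recall = TP / (TP + FN) = 48 / 76 = 12/19.

12/19


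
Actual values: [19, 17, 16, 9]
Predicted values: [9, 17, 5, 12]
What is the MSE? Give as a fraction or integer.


MSE = (1/4) * ((19-9)^2=100 + (17-17)^2=0 + (16-5)^2=121 + (9-12)^2=9). Sum = 230. MSE = 115/2.

115/2


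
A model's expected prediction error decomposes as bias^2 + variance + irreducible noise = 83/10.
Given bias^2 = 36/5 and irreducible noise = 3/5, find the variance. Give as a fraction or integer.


Total error = bias^2 + variance + irreducible noise. So variance = 83/10 - 36/5 - 3/5 = 1/2.

1/2


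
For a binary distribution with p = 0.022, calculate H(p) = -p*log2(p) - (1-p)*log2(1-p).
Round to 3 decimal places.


H = -0.022*log2(0.022) - 0.978*log2(0.978) = 0.153.

0.153


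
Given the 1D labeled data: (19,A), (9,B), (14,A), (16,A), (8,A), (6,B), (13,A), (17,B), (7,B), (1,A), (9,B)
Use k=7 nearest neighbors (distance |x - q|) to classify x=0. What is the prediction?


Distances: |19-0|=19, |9-0|=9, |14-0|=14, |16-0|=16, |8-0|=8, |6-0|=6, |13-0|=13, |17-0|=17, |7-0|=7, |1-0|=1, |9-0|=9. 7 nearest: (1,A), (6,B), (7,B), (8,A), (9,B), (9,B), (13,A). Counts: {'A': 3, 'B': 4}. Majority class: B.

B


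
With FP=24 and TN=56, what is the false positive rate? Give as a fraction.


FPR = FP / (FP + TN) = 24 / 80 = 3/10.

3/10


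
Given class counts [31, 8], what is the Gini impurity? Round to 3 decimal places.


Total = 39. Proportions: 31/39, 8/39. sum(p_i^2) = 0.6739. Gini = 1 - 0.6739 = 0.3261, which rounds to 0.326.

0.326


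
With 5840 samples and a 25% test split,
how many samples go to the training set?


Test set = 5840 * 25% = 1460. Training set = 5840 - 1460 = 4380.

4380


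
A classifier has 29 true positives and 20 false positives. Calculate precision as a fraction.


Precision = TP / (TP + FP) = 29 / 49 = 29/49.

29/49


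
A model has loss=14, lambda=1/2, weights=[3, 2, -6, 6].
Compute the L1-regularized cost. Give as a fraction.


L1 norm = sum(|w|) = 17. J = 14 + 1/2 * 17 = 45/2.

45/2


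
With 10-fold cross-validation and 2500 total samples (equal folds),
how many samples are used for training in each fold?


Each validation fold has 2500/10 = 250 samples. Training set = 2500 - 250 = 2250.

2250


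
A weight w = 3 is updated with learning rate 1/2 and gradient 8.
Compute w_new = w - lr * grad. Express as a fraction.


w_new = 3 - 1/2 * 8 = 3 - 4 = -1.

-1


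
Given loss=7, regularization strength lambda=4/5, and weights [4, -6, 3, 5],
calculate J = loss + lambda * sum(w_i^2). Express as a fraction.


L2 sq norm = sum(w^2) = 86. J = 7 + 4/5 * 86 = 379/5.

379/5


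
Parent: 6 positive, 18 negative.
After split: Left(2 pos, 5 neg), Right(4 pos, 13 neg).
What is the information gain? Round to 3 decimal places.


H(parent) = 0.8113. H(left) = 0.8631, H(right) = 0.7871. Weighted = (7/24)*0.8631 + (17/24)*0.7871 = 0.8093. IG = 0.8113 - 0.8093 = 0.0020, which rounds to 0.002.

0.002


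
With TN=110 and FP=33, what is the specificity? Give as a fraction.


Specificity = TN / (TN + FP) = 110 / 143 = 10/13.

10/13


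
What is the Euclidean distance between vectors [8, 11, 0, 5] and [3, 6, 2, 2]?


d = sqrt(sum of squared differences). (8-3)^2=25, (11-6)^2=25, (0-2)^2=4, (5-2)^2=9. Sum = 63.

sqrt(63)


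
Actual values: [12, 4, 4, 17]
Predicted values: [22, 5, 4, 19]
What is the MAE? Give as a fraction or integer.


MAE = (1/4) * (|12-22|=10 + |4-5|=1 + |4-4|=0 + |17-19|=2). Sum = 13. MAE = 13/4.

13/4


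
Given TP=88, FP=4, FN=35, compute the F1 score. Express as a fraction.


Precision = 88/92 = 22/23. Recall = 88/123 = 88/123. F1 = 2*P*R/(P+R) = 176/215.

176/215


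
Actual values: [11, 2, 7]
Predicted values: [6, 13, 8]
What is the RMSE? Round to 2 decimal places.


MSE = 49.0000. RMSE = sqrt(49.0000) = 7.00.

7.00


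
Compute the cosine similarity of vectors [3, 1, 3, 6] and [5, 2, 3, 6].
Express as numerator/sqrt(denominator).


dot = 62. |a|^2 = 55, |b|^2 = 74. cos = 62/sqrt(4070).

62/sqrt(4070)


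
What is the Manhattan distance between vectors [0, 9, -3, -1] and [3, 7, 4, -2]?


d = sum of absolute differences: |0-3|=3 + |9-7|=2 + |-3-4|=7 + |-1--2|=1 = 13.

13


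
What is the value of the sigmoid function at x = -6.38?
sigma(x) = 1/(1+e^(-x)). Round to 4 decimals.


sigma(-6.38) = 1/(1+e^(6.38)) = 1/(1+589.927708) = 1/590.927708 = 0.0017.

0.0017


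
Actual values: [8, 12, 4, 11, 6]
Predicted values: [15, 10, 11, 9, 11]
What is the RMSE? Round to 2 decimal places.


MSE = 26.2000. RMSE = sqrt(26.2000) = 5.12.

5.12


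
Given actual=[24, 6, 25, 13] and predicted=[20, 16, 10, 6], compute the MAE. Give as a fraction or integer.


MAE = (1/4) * (|24-20|=4 + |6-16|=10 + |25-10|=15 + |13-6|=7). Sum = 36. MAE = 9.

9


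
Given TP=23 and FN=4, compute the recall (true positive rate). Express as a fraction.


Recall = TP / (TP + FN) = 23 / 27 = 23/27.

23/27


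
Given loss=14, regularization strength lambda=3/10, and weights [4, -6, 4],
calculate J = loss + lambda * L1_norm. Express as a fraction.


L1 norm = sum(|w|) = 14. J = 14 + 3/10 * 14 = 91/5.

91/5


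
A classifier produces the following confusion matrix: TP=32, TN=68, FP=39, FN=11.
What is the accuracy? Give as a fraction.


Accuracy = (TP + TN) / (TP + TN + FP + FN) = (32 + 68) / 150 = 2/3.

2/3


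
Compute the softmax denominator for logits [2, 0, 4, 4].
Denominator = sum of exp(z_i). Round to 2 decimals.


Denom = e^2=7.3891 + e^0=1.0000 + e^4=54.5982 + e^4=54.5982. Sum = 117.5855, which rounds to 117.59.

117.59


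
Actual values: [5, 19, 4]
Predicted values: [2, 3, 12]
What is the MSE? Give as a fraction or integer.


MSE = (1/3) * ((5-2)^2=9 + (19-3)^2=256 + (4-12)^2=64). Sum = 329. MSE = 329/3.

329/3


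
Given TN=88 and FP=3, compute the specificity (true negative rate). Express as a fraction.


Specificity = TN / (TN + FP) = 88 / 91 = 88/91.

88/91


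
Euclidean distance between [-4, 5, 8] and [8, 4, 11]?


d = sqrt(sum of squared differences). (-4-8)^2=144, (5-4)^2=1, (8-11)^2=9. Sum = 154.

sqrt(154)


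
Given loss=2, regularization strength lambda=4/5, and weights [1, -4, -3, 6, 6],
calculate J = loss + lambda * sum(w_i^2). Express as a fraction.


L2 sq norm = sum(w^2) = 98. J = 2 + 4/5 * 98 = 402/5.

402/5


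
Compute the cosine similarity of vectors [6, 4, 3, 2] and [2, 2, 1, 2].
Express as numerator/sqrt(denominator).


dot = 27. |a|^2 = 65, |b|^2 = 13. cos = 27/sqrt(845).

27/sqrt(845)


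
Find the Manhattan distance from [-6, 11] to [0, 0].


d = sum of absolute differences: |-6-0|=6 + |11-0|=11 = 17.

17


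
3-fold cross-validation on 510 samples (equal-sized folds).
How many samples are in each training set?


Each validation fold has 510/3 = 170 samples. Training set = 510 - 170 = 340.

340


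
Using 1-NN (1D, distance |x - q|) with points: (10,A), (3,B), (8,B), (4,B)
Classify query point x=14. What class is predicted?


Distances: |10-14|=4, |3-14|=11, |8-14|=6, |4-14|=10. 1 nearest: (10,A). Counts: {'A': 1}. Majority class: A.

A


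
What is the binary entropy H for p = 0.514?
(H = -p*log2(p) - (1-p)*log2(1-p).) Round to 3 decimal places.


H = -0.514*log2(0.514) - 0.486*log2(0.486) = 0.999.

0.999


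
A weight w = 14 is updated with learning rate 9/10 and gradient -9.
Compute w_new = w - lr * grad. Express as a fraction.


w_new = 14 - 9/10 * -9 = 14 - -81/10 = 221/10.

221/10


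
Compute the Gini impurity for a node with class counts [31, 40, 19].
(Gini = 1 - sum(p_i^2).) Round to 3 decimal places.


Total = 90. Proportions: 31/90, 40/90, 19/90. sum(p_i^2) = 0.3607. Gini = 1 - 0.3607 = 0.6393, which rounds to 0.639.

0.639


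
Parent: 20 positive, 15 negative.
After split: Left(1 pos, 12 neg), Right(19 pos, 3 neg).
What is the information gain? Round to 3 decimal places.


H(parent) = 0.9852. H(left) = 0.3912, H(right) = 0.5746. Weighted = (13/35)*0.3912 + (22/35)*0.5746 = 0.5065. IG = 0.9852 - 0.5065 = 0.4787, which rounds to 0.479.

0.479


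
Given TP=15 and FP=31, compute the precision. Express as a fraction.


Precision = TP / (TP + FP) = 15 / 46 = 15/46.

15/46


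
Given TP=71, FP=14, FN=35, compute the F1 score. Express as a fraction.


Precision = 71/85 = 71/85. Recall = 71/106 = 71/106. F1 = 2*P*R/(P+R) = 142/191.

142/191


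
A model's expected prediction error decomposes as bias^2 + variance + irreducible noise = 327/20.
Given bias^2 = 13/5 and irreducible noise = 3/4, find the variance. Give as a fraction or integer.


Total error = bias^2 + variance + irreducible noise. So variance = 327/20 - 13/5 - 3/4 = 13.

13


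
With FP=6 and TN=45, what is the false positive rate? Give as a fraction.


FPR = FP / (FP + TN) = 6 / 51 = 2/17.

2/17


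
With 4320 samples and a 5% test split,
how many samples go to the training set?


Test set = 4320 * 5% = 216. Training set = 4320 - 216 = 4104.

4104


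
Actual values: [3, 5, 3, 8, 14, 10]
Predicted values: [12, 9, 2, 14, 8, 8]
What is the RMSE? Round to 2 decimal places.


MSE = 29.0000. RMSE = sqrt(29.0000) = 5.39.

5.39


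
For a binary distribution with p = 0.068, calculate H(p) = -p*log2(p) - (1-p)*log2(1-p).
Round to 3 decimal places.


H = -0.068*log2(0.068) - 0.932*log2(0.932) = 0.358.

0.358


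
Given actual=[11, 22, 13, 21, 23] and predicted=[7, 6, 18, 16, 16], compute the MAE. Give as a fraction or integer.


MAE = (1/5) * (|11-7|=4 + |22-6|=16 + |13-18|=5 + |21-16|=5 + |23-16|=7). Sum = 37. MAE = 37/5.

37/5


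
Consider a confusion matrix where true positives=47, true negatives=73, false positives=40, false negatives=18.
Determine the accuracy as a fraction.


Accuracy = (TP + TN) / (TP + TN + FP + FN) = (47 + 73) / 178 = 60/89.

60/89


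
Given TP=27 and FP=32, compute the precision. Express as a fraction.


Precision = TP / (TP + FP) = 27 / 59 = 27/59.

27/59


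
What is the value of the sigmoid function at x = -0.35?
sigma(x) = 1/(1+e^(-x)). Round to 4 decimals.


sigma(-0.35) = 1/(1+e^(0.35)) = 1/(1+1.419068) = 1/2.419068 = 0.4134.

0.4134


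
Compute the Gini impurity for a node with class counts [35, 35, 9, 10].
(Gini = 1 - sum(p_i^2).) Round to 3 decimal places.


Total = 89. Proportions: 35/89, 35/89, 9/89, 10/89. sum(p_i^2) = 0.3322. Gini = 1 - 0.3322 = 0.6678, which rounds to 0.668.

0.668


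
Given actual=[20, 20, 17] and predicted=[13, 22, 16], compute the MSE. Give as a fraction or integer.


MSE = (1/3) * ((20-13)^2=49 + (20-22)^2=4 + (17-16)^2=1). Sum = 54. MSE = 18.

18


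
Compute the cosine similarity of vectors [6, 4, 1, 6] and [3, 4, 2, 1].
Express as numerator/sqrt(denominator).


dot = 42. |a|^2 = 89, |b|^2 = 30. cos = 42/sqrt(2670).

42/sqrt(2670)


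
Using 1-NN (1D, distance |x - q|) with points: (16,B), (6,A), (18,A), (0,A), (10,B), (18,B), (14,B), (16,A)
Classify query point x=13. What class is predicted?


Distances: |16-13|=3, |6-13|=7, |18-13|=5, |0-13|=13, |10-13|=3, |18-13|=5, |14-13|=1, |16-13|=3. 1 nearest: (14,B). Counts: {'B': 1}. Majority class: B.

B


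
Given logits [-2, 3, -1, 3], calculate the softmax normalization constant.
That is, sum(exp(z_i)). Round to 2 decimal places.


Denom = e^-2=0.1353 + e^3=20.0855 + e^-1=0.3679 + e^3=20.0855. Sum = 40.6742, which rounds to 40.67.

40.67


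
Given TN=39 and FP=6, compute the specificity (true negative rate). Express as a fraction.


Specificity = TN / (TN + FP) = 39 / 45 = 13/15.

13/15


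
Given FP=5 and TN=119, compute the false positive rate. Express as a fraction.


FPR = FP / (FP + TN) = 5 / 124 = 5/124.

5/124


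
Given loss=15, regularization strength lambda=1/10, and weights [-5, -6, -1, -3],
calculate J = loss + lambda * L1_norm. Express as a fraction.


L1 norm = sum(|w|) = 15. J = 15 + 1/10 * 15 = 33/2.

33/2
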